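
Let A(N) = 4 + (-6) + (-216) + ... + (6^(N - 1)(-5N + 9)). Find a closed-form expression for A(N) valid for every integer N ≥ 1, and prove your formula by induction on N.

A(N) = 6^N(-N + 2) - 2

We claim A(N) = 6^N(-N + 2) - 2 for all N ≥ 1.
Base step (N = 1): A(1) = 4, and the closed form gives 4. They agree.
Suppose the result is true for N = r, so A(r) = 6^r(-r + 2) - 2.
Then A(r+1) = A(r) + (6^r(-5r + 4)) = (6^r(-r + 2) - 2) + (6^r(-5r + 4)).
Simplifying, A(r+1) = -6·6^r·r + 6·6^r - 2 = 6^(r+1)(-(r+1) + 2) - 2,
which is the closed form with N = r+1.
This completes the induction.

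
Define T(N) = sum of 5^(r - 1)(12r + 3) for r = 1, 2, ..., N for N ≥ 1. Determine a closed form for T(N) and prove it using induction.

We claim T(N) = 3·5^N·N for all N ≥ 1.
For the base case N = 1: T(1) = 15, and the closed form gives 15. They agree.
For the inductive step, assume it holds for an arbitrary r ≥ 1, so T(r) = 3·5^r·r.
Then T(r+1) = T(r) + (5^r(12r + 15)) = (3·5^r·r) + (5^r(12r + 15)).
Simplifying, T(r+1) = 15·5^r(r + 1) = 3·5^(r+1)·(r+1),
which is the closed form with N = r+1.
Hence, by induction on N, the claim holds for every N ≥ 1.

T(N) = 3·5^N·N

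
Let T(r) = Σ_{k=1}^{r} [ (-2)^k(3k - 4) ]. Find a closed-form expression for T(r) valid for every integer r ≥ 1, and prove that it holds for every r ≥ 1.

We claim T(r) = 2(-2)^r(r - 1) + 2 for all r ≥ 1.
Base case (r = 1): T(1) = 2, and the closed form gives 2. They agree.
Inductive step: suppose the statement holds for some k ≥ 1, so T(k) = 2(-2)^k(k - 1) + 2.
Then T(k+1) = T(k) + ((-2)^(k + 1)(3k - 1)) = (2(-2)^k(k - 1) + 2) + ((-2)^(k + 1)(3k - 1)).
Simplifying, T(k+1) = -4(-2)^k·k + 2 = 2(-2)^(k+1)((k+1) - 1) + 2,
which is the closed form with r = k+1.
This completes the induction.

T(r) = 2(-2)^r(r - 1) + 2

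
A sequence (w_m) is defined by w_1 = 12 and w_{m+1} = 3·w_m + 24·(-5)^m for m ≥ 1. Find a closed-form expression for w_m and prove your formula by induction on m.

w_m = -3(-5)^m - 3^m

Computing the first terms: w_1 = 12, w_2 = -84, w_3 = 348. This suggests w_m = -3(-5)^m - 3^m.
For the base case m = 1: the formula gives 12 = 12 = w_1.
Inductive step: assume the claim holds for m = k, so w_k = -3(-5)^k - 3^k.
Then w_{k+1} = 3·w_k + 24·(-5)^k = 3·(-3(-5)^k - 3^k) + 24·(-5)^k = -3(-5)^(k + 1) - 3^(k + 1),
which is the claimed formula at m = k+1.
This completes the induction.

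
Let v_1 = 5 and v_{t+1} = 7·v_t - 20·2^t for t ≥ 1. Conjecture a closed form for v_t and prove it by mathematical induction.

Computing the first terms: v_1 = 5, v_2 = -5, v_3 = -115. This suggests v_t = 2^(t + 2) - 3·7^(t - 1).
When t = 1: the formula gives 5 = 5 = v_1.
Inductive step: assume the claim holds for t = m, so v_m = 2^(m + 2) - 3·7^(m - 1).
Then v_{m+1} = 7·v_m - 20·2^m = 7·(2^(m + 2) - 3·7^(m - 1)) - 20·2^m = 2^(m + 3) - 3·7^m = 2^((m+1) + 2) - 3·7^((m+1) - 1),
which is the claimed formula at t = m+1.
This completes the induction.

v_t = 2^(t + 2) - 3·7^(t - 1)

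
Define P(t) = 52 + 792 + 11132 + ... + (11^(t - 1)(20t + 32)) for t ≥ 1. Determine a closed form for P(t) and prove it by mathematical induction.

P(t) = 11^t(2t + 3) - 3

We claim P(t) = 11^t(2t + 3) - 3 for all t ≥ 1.
Base case (t = 1): P(1) = 52, and the closed form gives 52. They agree.
Inductive step: suppose the statement holds for some k ≥ 1, so P(k) = 11^k(2k + 3) - 3.
Then P(k+1) = P(k) + (11^k(20k + 52)) = (11^k(2k + 3) - 3) + (11^k(20k + 52)).
Simplifying, P(k+1) = 22·11^k·k + 55·11^k - 3 = 11^(k+1)(2(k+1) + 3) - 3,
which is the closed form with t = k+1.
By induction, the statement is established for all t ≥ 1.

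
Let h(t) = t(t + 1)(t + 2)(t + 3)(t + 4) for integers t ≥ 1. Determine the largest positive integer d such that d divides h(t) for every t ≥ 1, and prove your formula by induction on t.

d = 120

Computing the first values: h(1) = 120 and h(2) = 720; gcd(120, 720) = 120, so d ≤ 120.
We prove 120 | t(t + 1)(t + 2)(t + 3)(t + 4) for all t ≥ 1 by induction on t.
Base step (t = 1): h(1) = 120 = 120·(1), so 120 | h(1).
For the inductive step, assume it holds for an arbitrary i ≥ 1, i.e. 120 | h(i). Then
h(i+1) − h(i) = (i+1)·(i+2)·(i+3)·(i+4)·(i+5) − i·(i+1)·(i+2)·(i+3)·(i+4) = (i+1)·(i+2)·(i+3)·(i+4)·[(i+5) − i] = 5·(i+1)·(i+2)·(i+3)·(i+4). The product of 4 consecutive integers is divisible by (4)! = 24, so h(i+1) − h(i) is divisible by 5·24 = 120. By the inductive hypothesis 120 | h(i), hence 120 | h(i+1).
This completes the induction.
Therefore the largest such d is 120.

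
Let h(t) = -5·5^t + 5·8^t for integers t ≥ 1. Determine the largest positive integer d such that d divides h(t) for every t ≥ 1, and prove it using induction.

d = 15

Computing the first values: h(1) = 15 and h(2) = 195; gcd(15, 195) = 15, so d ≤ 15.
We prove 15 | -5·5^t + 5·8^t for all t ≥ 1 by induction on t.
Base case (t = 1): h(1) = 15 = 15·(1), so 15 | h(1).
Inductive step: assume the claim holds for t = j, i.e. 15 | h(j). Then
h(j+1) − 8·h(j) = (-5·5^(j+1) + 5·8^(j+1)) − 8·(-5·5^j + 5·8^j) = (-5)·5^j·(5 − 8) = (15)·5^j. Since 15 | h(j) by the inductive hypothesis, 15 | 8·h(j); and 15 | 15 since 15 = 15·1. Therefore 15 | h(j+1).
By the principle of mathematical induction, the result holds for all t ≥ 1.
Therefore the largest such d is 15.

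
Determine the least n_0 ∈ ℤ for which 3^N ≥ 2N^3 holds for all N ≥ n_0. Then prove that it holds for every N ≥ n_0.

n_0 = 6

At N = 5: 243 < 250, so the inequality fails and n_0 ≥ 6. We prove 3^N ≥ 2N^3 for all N ≥ 6.
For the base case N = 6: 3^N = 729 and 2N^3 = 432, so 729 ≥ 432.
Inductive step: assume the claim holds for N = r, so 3^r ≥ 2r^3.
Then 3^(r + 1) = 3·(3^r) ≥ 3·(2r^3).
Also, for r ≥ 6 we have 3·(2r^3) ≥ 2(r+1)^3, since 3 ≥ (1 + 1/r)^3 for all r ≥ 6.
Combining, 3^(r + 1) ≥ 2(r+1)^3.
Hence, by induction on N, the claim holds for every N ≥ 6.
Hence the smallest such n_0 is 6.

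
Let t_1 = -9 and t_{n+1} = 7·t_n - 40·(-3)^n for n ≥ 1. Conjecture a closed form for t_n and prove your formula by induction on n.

t_n = 4(-3)^n + 3·7^(n - 1)

Computing the first terms: t_1 = -9, t_2 = 57, t_3 = 39. This suggests t_n = 4(-3)^n + 3·7^(n - 1).
For the base case n = 1: the formula gives -9 = -9 = t_1.
Inductive step: assume the claim holds for n = r, so t_r = 4(-3)^r + 3·7^(r - 1).
Then t_{r+1} = 7·t_r - 40·(-3)^r = 7·(4(-3)^r + 3·7^(r - 1)) - 40·(-3)^r = 4(-3)^(r + 1) + 3·7^r = 4(-3)^(r+1) + 3·7^((r+1) - 1),
which is the claimed formula at n = r+1.
By induction, the statement is established for all n ≥ 1.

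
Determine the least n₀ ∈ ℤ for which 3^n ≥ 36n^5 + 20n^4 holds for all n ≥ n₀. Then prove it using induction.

n₀ = 16

At n = 15: 14348907 < 28350000, so the inequality fails and n₀ ≥ 16. We prove 3^n ≥ 36n^5 + 20n^4 for all n ≥ 16.
For the base case n = 16: 3^n = 43046721 and 36n^5 + 20n^4 = 39059456, so 43046721 ≥ 39059456.
Suppose the result is true for n = j, so 3^j ≥ 36j^5 + 20j^4.
Then 3^(j + 1) = 3·(3^j) ≥ 3·(36j^5 + 20j^4).
Also, for j ≥ 16 we have 3·(36j^5 + 20j^4) ≥ 36(j+1)^5 + 20(j+1)^4, since 3·(36j^5 + 20j^4) − (36(j+1)^5 + 20(j+1)^4) = 72j^5 - 140j^4 - 440j^3 - 480j^2 - 260j - 56, which is nonnegative for all j ≥ 16.
Combining, 3^(j + 1) ≥ 36(j+1)^5 + 20(j+1)^4.
By induction, the statement is established for all n ≥ 16.
Hence the smallest such n₀ is 16.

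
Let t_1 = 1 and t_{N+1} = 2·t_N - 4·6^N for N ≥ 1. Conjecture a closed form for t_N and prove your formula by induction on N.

Computing the first terms: t_1 = 1, t_2 = -22, t_3 = -188. This suggests t_N = 7·2^(N - 1) - 6^N.
When N = 1: the formula gives 1 = 1 = t_1.
Suppose the result is true for N = r, so t_r = 7·2^(r - 1) - 6^r.
Then t_{r+1} = 2·t_r - 4·6^r = 2·(7·2^(r - 1) - 6^r) - 4·6^r = 7·2^r - 6^(r + 1) = 7·2^((r+1) - 1) - 6^(r+1),
which is the claimed formula at N = r+1.
By the principle of mathematical induction, the result holds for all N ≥ 1.

t_N = 7·2^(N - 1) - 6^N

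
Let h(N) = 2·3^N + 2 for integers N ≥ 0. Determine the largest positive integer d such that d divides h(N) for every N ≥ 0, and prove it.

d = 4

Computing the first values: h(0) = 4 and h(1) = 8; gcd(4, 8) = 4, so d ≤ 4.
We prove 4 | 2·3^N + 2 for all N ≥ 0 by induction on N.
Base step (N = 0): h(0) = 4 = 4·(1), so 4 | h(0).
For the inductive step, assume it holds for an arbitrary r ≥ 0, i.e. 4 | h(r). Then
h(r+1) = 2·3^(r+1) + 2 = 3·(2·3^r + 2) - 4 = 3·h(r) - 4. The first term is divisible by 4 by the inductive hypothesis, and -4 is divisible by 4. Hence 4 | h(r+1).
By the principle of mathematical induction, the result holds for all N ≥ 0.
Therefore the largest such d is 4.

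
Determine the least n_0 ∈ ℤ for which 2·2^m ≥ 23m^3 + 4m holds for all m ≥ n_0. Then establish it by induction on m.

At m = 15: 65536 < 77685, so the inequality fails and n_0 ≥ 16. We prove 2·2^m ≥ 23m^3 + 4m for all m ≥ 16.
Base step (m = 16): 2·2^m = 131072 and 23m^3 + 4m = 94272, so 131072 ≥ 94272.
Inductive step: suppose the statement holds for some i ≥ 16, so 2·2^i ≥ 23i^3 + 4i.
Then 2·2^(i + 1) = 2·(2·2^i) ≥ 2·(23i^3 + 4i).
Also, for i ≥ 16 we have 2·(23i^3 + 4i) ≥ 23(i+1)^3 + 4(i+1), since 2·(23i^3 + 4i) − (23(i+1)^3 + 4(i+1)) = 23i^3 - 69i^2 - 65i - 27, which is nonnegative for all i ≥ 16.
Combining, 2·2^(i + 1) ≥ 23(i+1)^3 + 4(i+1).
This completes the induction.
Hence the smallest such n_0 is 16.

n_0 = 16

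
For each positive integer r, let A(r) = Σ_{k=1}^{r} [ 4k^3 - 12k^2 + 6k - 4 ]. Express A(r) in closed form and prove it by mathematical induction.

We claim A(r) = r(r - 3)(r^2 + r + 1) for all r ≥ 1.
For the base case r = 1: A(1) = -6, and the closed form gives -6. They agree.
Inductive step: suppose the statement holds for some k ≥ 1, so A(k) = k(k^3 - 2k^2 - 2k - 3).
Then A(k+1) = A(k) + (4k^3 - 6k - 6) = (k(k^3 - 2k^2 - 2k - 3)) + (4k^3 - 6k - 6).
Simplifying, A(k+1) = (k - 2)(k + 1)(k^2 + 3k + 3) = (k+1)((k+1) - 3)((k+1)^2 + (k+1) + 1),
which is the closed form with r = k+1.
This completes the induction.

A(r) = r(r - 3)(r^2 + r + 1)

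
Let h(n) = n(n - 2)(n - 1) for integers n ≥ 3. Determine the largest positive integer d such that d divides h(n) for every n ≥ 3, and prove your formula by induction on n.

d = 6

Computing the first values: h(3) = 6 and h(4) = 24; gcd(6, 24) = 6, so d ≤ 6.
We prove 6 | n(n - 2)(n - 1) for all n ≥ 3 by induction on n.
Base step (n = 3): h(3) = 6 = 6·(1), so 6 | h(3).
Inductive step: suppose the statement holds for some i ≥ 3, i.e. 6 | h(i). Then
h(i+1) − h(i) = (i-1)·i·(i+1) − (i-2)·(i-1)·i = (i-1)·i·[(i+1) − (i-2)] = 3·(i-1)·i. The product of 2 consecutive integers is divisible by (2)! = 2, so h(i+1) − h(i) is divisible by 3·2 = 6. By the inductive hypothesis 6 | h(i), hence 6 | h(i+1).
By induction, the statement is established for all n ≥ 3.
Therefore the largest such d is 6.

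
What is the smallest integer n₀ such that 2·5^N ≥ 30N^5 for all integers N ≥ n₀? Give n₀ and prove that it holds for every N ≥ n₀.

n₀ = 9

At N = 8: 781250 < 983040, so the inequality fails and n₀ ≥ 9. We prove 2·5^N ≥ 30N^5 for all N ≥ 9.
Base case (N = 9): 2·5^N = 3906250 and 30N^5 = 1771470, so 3906250 ≥ 1771470.
Inductive step: assume the claim holds for N = i, so 2·5^i ≥ 30i^5.
Then 2·5^(i + 1) = 5·(2·5^i) ≥ 5·(30i^5).
Also, for i ≥ 9 we have 5·(30i^5) ≥ 30(i+1)^5, since 5 ≥ (1 + 1/i)^5 for all i ≥ 9.
Combining, 2·5^(i + 1) ≥ 30(i+1)^5.
By the principle of mathematical induction, the result holds for all N ≥ 9.
Hence the smallest such n₀ is 9.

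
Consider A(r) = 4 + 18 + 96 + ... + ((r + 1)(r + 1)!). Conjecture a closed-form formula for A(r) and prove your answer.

A(r) = (r + 2)! - 2

We claim A(r) = (r + 2)! - 2 for all r ≥ 1.
Base case (r = 1): A(1) = 4, and the closed form gives 4. They agree.
Inductive step: suppose the statement holds for some p ≥ 1, so A(p) = (p + 2)! - 2.
Then A(p+1) = A(p) + ((p + 2)(p + 2)!) = ((p + 2)! - 2) + ((p + 2)(p + 2)!).
Simplifying, A(p+1) = ((p+1) + 2)! - 2,
which is the closed form with r = p+1.
This completes the induction.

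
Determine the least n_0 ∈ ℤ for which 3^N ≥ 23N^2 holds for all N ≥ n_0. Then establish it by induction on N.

At N = 6: 729 < 828, so the inequality fails and n_0 ≥ 7. We prove 3^N ≥ 23N^2 for all N ≥ 7.
Base step (N = 7): 3^N = 2187 and 23N^2 = 1127, so 2187 ≥ 1127.
Suppose the result is true for N = m, so 3^m ≥ 23m^2.
Then 3^(m + 1) = 3·(3^m) ≥ 3·(23m^2).
Also, for m ≥ 7 we have 3·(23m^2) ≥ 23(m+1)^2, since 3 ≥ (1 + 1/m)^2 for all m ≥ 7.
Combining, 3^(m + 1) ≥ 23(m+1)^2.
Hence, by induction on N, the claim holds for every N ≥ 7.
Hence the smallest such n_0 is 7.

n_0 = 7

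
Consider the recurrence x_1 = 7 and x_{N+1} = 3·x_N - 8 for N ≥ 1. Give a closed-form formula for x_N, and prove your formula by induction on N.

Computing the first terms: x_1 = 7, x_2 = 13, x_3 = 31. This suggests x_N = 3^N + 4.
Base step (N = 1): the formula gives 7 = 7 = x_1.
Inductive step: assume the claim holds for N = m, so x_m = 3^m + 4.
Then x_{m+1} = 3·x_m - 8 = 3·(3^m + 4) - 8 = 3^(m + 1) + 4,
which is the claimed formula at N = m+1.
This completes the induction.

x_N = 3^N + 4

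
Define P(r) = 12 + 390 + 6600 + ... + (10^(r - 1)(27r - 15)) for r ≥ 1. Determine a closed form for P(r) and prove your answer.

We claim P(r) = 10^r(3r - 2) + 2 for all r ≥ 1.
For the base case r = 1: P(1) = 12, and the closed form gives 12. They agree.
Suppose the result is true for r = k, so P(k) = 10^k(3k - 2) + 2.
Then P(k+1) = P(k) + (10^k(27k + 12)) = (10^k(3k - 2) + 2) + (10^k(27k + 12)).
Simplifying, P(k+1) = 30·10^k·k + 10·10^k + 2 = 10^(k+1)(3(k+1) - 2) + 2,
which is the closed form with r = k+1.
This completes the induction.

P(r) = 10^r(3r - 2) + 2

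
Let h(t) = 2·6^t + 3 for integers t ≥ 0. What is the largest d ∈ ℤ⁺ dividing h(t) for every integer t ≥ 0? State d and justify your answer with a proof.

Computing the first values: h(0) = 5 and h(1) = 15; gcd(5, 15) = 5, so d ≤ 5.
We prove 5 | 2·6^t + 3 for all t ≥ 0 by induction on t.
Base case (t = 0): h(0) = 5 = 5·(1), so 5 | h(0).
Inductive step: assume the claim holds for t = r, i.e. 5 | h(r). Then
h(r+1) = 2·6^(r+1) + 3 = 6·(2·6^r + 3) - 15 = 6·h(r) - 15. The first term is divisible by 5 by the inductive hypothesis, and -15 is divisible by 5. Hence 5 | h(r+1).
This completes the induction.
Therefore the largest such d is 5.

d = 5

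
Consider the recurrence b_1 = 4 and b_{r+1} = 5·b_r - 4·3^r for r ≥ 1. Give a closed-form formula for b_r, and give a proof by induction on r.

Computing the first terms: b_1 = 4, b_2 = 8, b_3 = 4. This suggests b_r = 2·3^r - 2·5^(r - 1).
Base step (r = 1): the formula gives 4 = 4 = b_1.
Inductive step: assume the claim holds for r = j, so b_j = 2·3^j - 2·5^(j - 1).
Then b_{j+1} = 5·b_j - 4·3^j = 5·(2·3^j - 2·5^(j - 1)) - 4·3^j = 2·3^(j + 1) - 2·5^j = 2·3^(j+1) - 2·5^((j+1) - 1),
which is the claimed formula at r = j+1.
This completes the induction.

b_r = 2·3^r - 2·5^(r - 1)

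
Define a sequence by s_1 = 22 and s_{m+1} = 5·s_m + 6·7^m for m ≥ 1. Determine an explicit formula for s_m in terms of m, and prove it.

Computing the first terms: s_1 = 22, s_2 = 152, s_3 = 1054. This suggests s_m = 5^(m - 1) + 3·7^m.
For the base case m = 1: the formula gives 22 = 22 = s_1.
Inductive step: assume the claim holds for m = k, so s_k = 5^(k - 1) + 3·7^k.
Then s_{k+1} = 5·s_k + 6·7^k = 5·(5^(k - 1) + 3·7^k) + 6·7^k = 5^k + 3·7^(k + 1) = 5^((k+1) - 1) + 3·7^(k+1),
which is the claimed formula at m = k+1.
Hence, by induction on m, the claim holds for every m ≥ 1.

s_m = 5^(m - 1) + 3·7^m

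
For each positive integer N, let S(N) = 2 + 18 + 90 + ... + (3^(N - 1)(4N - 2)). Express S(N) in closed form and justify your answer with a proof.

We claim S(N) = 2·3^N(N - 1) + 2 for all N ≥ 1.
When N = 1: S(1) = 2, and the closed form gives 2. They agree.
For the inductive step, assume it holds for an arbitrary j ≥ 1, so S(j) = 2·3^j(j - 1) + 2.
Then S(j+1) = S(j) + (3^j(4j + 2)) = (2·3^j(j - 1) + 2) + (3^j(4j + 2)).
Simplifying, S(j+1) = 6·3^j·j + 2 = 2·3^(j+1)((j+1) - 1) + 2,
which is the closed form with N = j+1.
Hence, by induction on N, the claim holds for every N ≥ 1.

S(N) = 2·3^N(N - 1) + 2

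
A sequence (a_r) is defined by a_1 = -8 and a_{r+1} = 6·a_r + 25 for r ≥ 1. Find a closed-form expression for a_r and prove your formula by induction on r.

Computing the first terms: a_1 = -8, a_2 = -23, a_3 = -113. This suggests a_r = -3·6^(r - 1) - 5.
When r = 1: the formula gives -8 = -8 = a_1.
Inductive step: assume the claim holds for r = k, so a_k = -3·6^(k - 1) - 5.
Then a_{k+1} = 6·a_k + 25 = 6·(-3·6^(k - 1) - 5) + 25 = -3·6^k - 5 = -3·6^((k+1) - 1) - 5,
which is the claimed formula at r = k+1.
By induction, the statement is established for all r ≥ 1.

a_r = -3·6^(r - 1) - 5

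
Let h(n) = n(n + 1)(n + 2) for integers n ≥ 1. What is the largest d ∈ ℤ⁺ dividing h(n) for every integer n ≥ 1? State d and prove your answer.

d = 6

Computing the first values: h(1) = 6 and h(2) = 24; gcd(6, 24) = 6, so d ≤ 6.
We prove 6 | n(n + 1)(n + 2) for all n ≥ 1 by induction on n.
Base case (n = 1): h(1) = 6 = 6·(1), so 6 | h(1).
Suppose the result is true for n = r, i.e. 6 | h(r). Then
h(r+1) − h(r) = (r+1)·(r+2)·(r+3) − r·(r+1)·(r+2) = (r+1)·(r+2)·[(r+3) − r] = 3·(r+1)·(r+2). The product of 2 consecutive integers is divisible by (2)! = 2, so h(r+1) − h(r) is divisible by 3·2 = 6. By the inductive hypothesis 6 | h(r), hence 6 | h(r+1).
By induction, the statement is established for all n ≥ 1.
Therefore the largest such d is 6.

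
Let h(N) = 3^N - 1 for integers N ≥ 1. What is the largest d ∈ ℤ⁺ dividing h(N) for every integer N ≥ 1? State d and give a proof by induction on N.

Computing the first values: h(1) = 2 and h(2) = 8; gcd(2, 8) = 2, so d ≤ 2.
We prove 2 | 3^N - 1 for all N ≥ 1 by induction on N.
For the base case N = 1: h(1) = 2 = 2·(1), so 2 | h(1).
Inductive step: assume the claim holds for N = i, i.e. 2 | h(i). Then
3^{i+1} − 1^{i+1} = 3·3^i − 1·1^i = 3·(3^i − 1^i) + (2)·1^i. The first term is divisible by 2 by the inductive hypothesis, and the second term (2)·1^i is divisible by 2 since 2 | 2. Hence 2 | h(i+1).
By the principle of mathematical induction, the result holds for all N ≥ 1.
Therefore the largest such d is 2.

d = 2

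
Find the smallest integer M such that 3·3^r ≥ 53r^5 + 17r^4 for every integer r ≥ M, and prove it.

At r = 14: 14348907 < 29157744, so the inequality fails and M ≥ 15. We prove 3·3^r ≥ 53r^5 + 17r^4 for all r ≥ 15.
Base step (r = 15): 3·3^r = 43046721 and 53r^5 + 17r^4 = 41107500, so 43046721 ≥ 41107500.
Inductive step: suppose the statement holds for some m ≥ 15, so 3·3^m ≥ 53m^5 + 17m^4.
Then 3·3^(m + 1) = 3·(3·3^m) ≥ 3·(53m^5 + 17m^4).
Also, for m ≥ 15 we have 3·(53m^5 + 17m^4) ≥ 53(m+1)^5 + 17(m+1)^4, since 3·(53m^5 + 17m^4) − (53(m+1)^5 + 17(m+1)^4) = 106m^5 - 231m^4 - 598m^3 - 632m^2 - 333m - 70, which is nonnegative for all m ≥ 15.
Combining, 3·3^(m + 1) ≥ 53(m+1)^5 + 17(m+1)^4.
By induction, the statement is established for all r ≥ 15.
Hence the smallest such M is 15.

M = 15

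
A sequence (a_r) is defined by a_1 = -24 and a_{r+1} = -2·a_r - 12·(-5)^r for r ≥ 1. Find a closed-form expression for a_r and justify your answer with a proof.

Computing the first terms: a_1 = -24, a_2 = 108, a_3 = -516. This suggests a_r = -(-2)^(r + 1) + 4(-5)^r.
For the base case r = 1: the formula gives -24 = -24 = a_1.
Inductive step: assume the claim holds for r = k, so a_k = -(-2)^(k + 1) + 4(-5)^k.
Then a_{k+1} = -2·a_k - 12·(-5)^k = -2·(-(-2)^(k + 1) + 4(-5)^k) - 12·(-5)^k = -(-2)^(k + 2) + 4(-5)^(k + 1) = -(-2)^((k+1) + 1) + 4(-5)^(k+1),
which is the claimed formula at r = k+1.
By induction, the statement is established for all r ≥ 1.

a_r = -(-2)^(r + 1) + 4(-5)^r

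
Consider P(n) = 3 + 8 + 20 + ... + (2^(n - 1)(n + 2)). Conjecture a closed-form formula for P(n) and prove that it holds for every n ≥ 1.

P(n) = 2^n(n + 1) - 1

We claim P(n) = 2^n(n + 1) - 1 for all n ≥ 1.
For the base case n = 1: P(1) = 3, and the closed form gives 3. They agree.
For the inductive step, assume it holds for an arbitrary i ≥ 1, so P(i) = 2^i(i + 1) - 1.
Then P(i+1) = P(i) + (2^i(i + 3)) = (2^i(i + 1) - 1) + (2^i(i + 3)).
Simplifying, P(i+1) = 2^(i + 1)i + 2^(i + 2) - 1 = 2^(i+1)((i+1) + 1) - 1,
which is the closed form with n = i+1.
By the principle of mathematical induction, the result holds for all n ≥ 1.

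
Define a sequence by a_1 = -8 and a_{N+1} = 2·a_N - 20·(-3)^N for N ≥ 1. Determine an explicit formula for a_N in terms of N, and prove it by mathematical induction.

Computing the first terms: a_1 = -8, a_2 = 44, a_3 = -92. This suggests a_N = 4(-3)^N + 2^(N + 1).
Base step (N = 1): the formula gives -8 = -8 = a_1.
Suppose the result is true for N = p, so a_p = 4(-3)^p + 2^(p + 1).
Then a_{p+1} = 2·a_p - 20·(-3)^p = 2·(4(-3)^p + 2^(p + 1)) - 20·(-3)^p = 4(-3)^(p + 1) + 2^(p + 2) = 4(-3)^(p+1) + 2^((p+1) + 1),
which is the claimed formula at N = p+1.
By induction, the statement is established for all N ≥ 1.

a_N = 4(-3)^N + 2^(N + 1)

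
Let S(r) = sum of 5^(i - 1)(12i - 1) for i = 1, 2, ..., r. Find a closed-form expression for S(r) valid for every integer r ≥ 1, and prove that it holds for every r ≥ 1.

We claim S(r) = 5^r(3r - 1) + 1 for all r ≥ 1.
When r = 1: S(1) = 11, and the closed form gives 11. They agree.
Inductive step: assume the claim holds for r = i, so S(i) = 5^i(3i - 1) + 1.
Then S(i+1) = S(i) + (5^i(12i + 11)) = (5^i(3i - 1) + 1) + (5^i(12i + 11)).
Simplifying, S(i+1) = 15·5^i·i + 10·5^i + 1 = 5^(i+1)(3(i+1) - 1) + 1,
which is the closed form with r = i+1.
By induction, the statement is established for all r ≥ 1.

S(r) = 5^r(3r - 1) + 1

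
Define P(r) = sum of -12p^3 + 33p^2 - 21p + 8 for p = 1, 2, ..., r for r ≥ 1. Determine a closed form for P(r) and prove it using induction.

We claim P(r) = -r(3r^3 - 5r^2 - 3r - 3) for all r ≥ 1.
Base case (r = 1): P(1) = 8, and the closed form gives 8. They agree.
For the inductive step, assume it holds for an arbitrary p ≥ 1, so P(p) = p(-3p^3 + 5p^2 + 3p + 3).
Then P(p+1) = P(p) + (-12p^3 - 3p^2 + 9p + 8) = (p(-3p^3 + 5p^2 + 3p + 3)) + (-12p^3 - 3p^2 + 9p + 8).
Simplifying, P(p+1) = -(p + 1)(3p^3 + 4p^2 - 4p - 8) = -(p+1)(3(p+1)^3 - 5(p+1)^2 - 3(p+1) - 3),
which is the closed form with r = p+1.
By induction, the statement is established for all r ≥ 1.

P(r) = -r(3r^3 - 5r^2 - 3r - 3)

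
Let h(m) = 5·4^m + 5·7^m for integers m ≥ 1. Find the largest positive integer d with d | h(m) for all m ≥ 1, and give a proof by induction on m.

d = 5

Computing the first values: h(1) = 55 and h(2) = 325; gcd(55, 325) = 5, so d ≤ 5.
We prove 5 | 5·4^m + 5·7^m for all m ≥ 1 by induction on m.
Base case (m = 1): h(1) = 55 = 5·(11), so 5 | h(1).
Inductive step: suppose the statement holds for some r ≥ 1, i.e. 5 | h(r). Then
h(r+1) − 7·h(r) = (5·4^(r+1) + 5·7^(r+1)) − 7·(5·4^r + 5·7^r) = (5)·4^r·(4 − 7) = (-15)·4^r. Since 5 | h(r) by the inductive hypothesis, 5 | 7·h(r); and 5 | -15 since -15 = 5·-3. Therefore 5 | h(r+1).
This completes the induction.
Therefore the largest such d is 5.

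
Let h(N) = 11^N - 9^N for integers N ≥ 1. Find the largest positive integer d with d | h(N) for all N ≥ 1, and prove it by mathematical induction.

d = 2

Computing the first values: h(1) = 2 and h(2) = 40; gcd(2, 40) = 2, so d ≤ 2.
We prove 2 | 11^N - 9^N for all N ≥ 1 by induction on N.
Base step (N = 1): h(1) = 2 = 2·(1), so 2 | h(1).
Suppose the result is true for N = j, i.e. 2 | h(j). Then
11^{j+1} − 9^{j+1} = 11·11^j − 9·9^j = 11·(11^j − 9^j) + (2)·9^j. The first term is divisible by 2 by the inductive hypothesis, and the second term (2)·9^j is divisible by 2 since 2 | 2. Hence 2 | h(j+1).
By induction, the statement is established for all N ≥ 1.
Therefore the largest such d is 2.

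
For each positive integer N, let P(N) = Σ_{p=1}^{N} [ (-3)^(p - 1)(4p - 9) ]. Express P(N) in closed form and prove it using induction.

P(N) = (-3)^N(-N + 2) - 2

We claim P(N) = (-3)^N(-N + 2) - 2 for all N ≥ 1.
Base case (N = 1): P(1) = -5, and the closed form gives -5. They agree.
For the inductive step, assume it holds for an arbitrary p ≥ 1, so P(p) = (-3)^p(-p + 2) - 2.
Then P(p+1) = P(p) + ((-3)^p(4p - 5)) = ((-3)^p(-p + 2) - 2) + ((-3)^p(4p - 5)).
Simplifying, P(p+1) = -(-3)^(p + 1)p + (-3)^(p + 1) - 2 = (-3)^(p+1)(-(p+1) + 2) - 2,
which is the closed form with N = p+1.
By the principle of mathematical induction, the result holds for all N ≥ 1.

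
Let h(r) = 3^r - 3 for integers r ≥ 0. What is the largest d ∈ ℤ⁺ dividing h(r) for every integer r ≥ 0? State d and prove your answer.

d = 2

Computing the first values: h(0) = -2 and h(1) = 0; gcd(-2, 0) = 2, so d ≤ 2.
We prove 2 | 3^r - 3 for all r ≥ 0 by induction on r.
For the base case r = 0: h(0) = -2 = 2·(-1), so 2 | h(0).
Inductive step: assume the claim holds for r = k, i.e. 2 | h(k). Then
h(k+1) = 3^(k+1) - 3 = 3·(3^k - 3) + 6 = 3·h(k) + 6. The first term is divisible by 2 by the inductive hypothesis, and 6 is divisible by 2. Hence 2 | h(k+1).
Hence, by induction on r, the claim holds for every r ≥ 0.
Therefore the largest such d is 2.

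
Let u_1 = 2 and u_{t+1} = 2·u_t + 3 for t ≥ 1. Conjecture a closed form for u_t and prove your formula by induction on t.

u_t = 5·2^(t - 1) - 3

Computing the first terms: u_1 = 2, u_2 = 7, u_3 = 17. This suggests u_t = 5·2^(t - 1) - 3.
Base step (t = 1): the formula gives 2 = 2 = u_1.
Inductive step: assume the claim holds for t = m, so u_m = 5·2^(m - 1) - 3.
Then u_{m+1} = 2·u_m + 3 = 2·(5·2^(m - 1) - 3) + 3 = 5·2^m - 3 = 5·2^((m+1) - 1) - 3,
which is the claimed formula at t = m+1.
This completes the induction.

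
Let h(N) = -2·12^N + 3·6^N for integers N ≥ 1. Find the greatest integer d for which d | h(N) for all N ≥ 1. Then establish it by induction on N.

d = 6

Computing the first values: h(1) = -6 and h(2) = -180; gcd(-6, -180) = 6, so d ≤ 6.
We prove 6 | -2·12^N + 3·6^N for all N ≥ 1 by induction on N.
Base step (N = 1): h(1) = -6 = 6·(-1), so 6 | h(1).
Suppose the result is true for N = p, i.e. 6 | h(p). Then
h(p+1) − 12·h(p) = (-2·12^(p+1) + 3·6^(p+1)) − 12·(-2·12^p + 3·6^p) = (3)·6^p·(6 − 12) = (-18)·6^p. Since 6 | h(p) by the inductive hypothesis, 6 | 12·h(p); and 6 | -18 since -18 = 6·-3. Therefore 6 | h(p+1).
By the principle of mathematical induction, the result holds for all N ≥ 1.
Therefore the largest such d is 6.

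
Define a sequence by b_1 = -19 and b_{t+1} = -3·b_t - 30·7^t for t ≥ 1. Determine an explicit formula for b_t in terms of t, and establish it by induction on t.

Computing the first terms: b_1 = -19, b_2 = -153, b_3 = -1011. This suggests b_t = 2(-3)^(t - 1) - 3·7^t.
For the base case t = 1: the formula gives -19 = -19 = b_1.
For the inductive step, assume it holds for an arbitrary p ≥ 1, so b_p = 2(-3)^(p - 1) - 3·7^p.
Then b_{p+1} = -3·b_p - 30·7^p = -3·(2(-3)^(p - 1) - 3·7^p) - 30·7^p = 2(-3)^p - 3·7^(p + 1) = 2(-3)^((p+1) - 1) - 3·7^(p+1),
which is the claimed formula at t = p+1.
By induction, the statement is established for all t ≥ 1.

b_t = 2(-3)^(t - 1) - 3·7^t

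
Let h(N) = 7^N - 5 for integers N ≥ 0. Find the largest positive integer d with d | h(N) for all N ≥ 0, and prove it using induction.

d = 2

Computing the first values: h(0) = -4 and h(1) = 2; gcd(-4, 2) = 2, so d ≤ 2.
We prove 2 | 7^N - 5 for all N ≥ 0 by induction on N.
Base step (N = 0): h(0) = -4 = 2·(-2), so 2 | h(0).
Suppose the result is true for N = m, i.e. 2 | h(m). Then
h(m+1) = 7^(m+1) - 5 = 7·(7^m - 5) + 30 = 7·h(m) + 30. The first term is divisible by 2 by the inductive hypothesis, and 30 is divisible by 2. Hence 2 | h(m+1).
Hence, by induction on N, the claim holds for every N ≥ 0.
Therefore the largest such d is 2.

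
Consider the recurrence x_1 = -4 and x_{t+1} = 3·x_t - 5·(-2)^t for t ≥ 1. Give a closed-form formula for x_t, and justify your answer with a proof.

x_t = (-2)^t - 2·3^(t - 1)

Computing the first terms: x_1 = -4, x_2 = -2, x_3 = -26. This suggests x_t = (-2)^t - 2·3^(t - 1).
Base step (t = 1): the formula gives -4 = -4 = x_1.
Suppose the result is true for t = m, so x_m = (-2)^m - 2·3^(m - 1).
Then x_{m+1} = 3·x_m - 5·(-2)^m = 3·((-2)^m - 2·3^(m - 1)) - 5·(-2)^m = (-2)^(m + 1) - 2·3^m = (-2)^(m+1) - 2·3^((m+1) - 1),
which is the claimed formula at t = m+1.
Hence, by induction on t, the claim holds for every t ≥ 1.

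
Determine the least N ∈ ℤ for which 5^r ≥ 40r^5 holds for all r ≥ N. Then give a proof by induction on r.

N = 10

At r = 9: 1953125 < 2361960, so the inequality fails and N ≥ 10. We prove 5^r ≥ 40r^5 for all r ≥ 10.
Base case (r = 10): 5^r = 9765625 and 40r^5 = 4000000, so 9765625 ≥ 4000000.
Inductive step: suppose the statement holds for some i ≥ 10, so 5^i ≥ 40i^5.
Then 5^(i + 1) = 5·(5^i) ≥ 5·(40i^5).
Also, for i ≥ 10 we have 5·(40i^5) ≥ 40(i+1)^5, since 5 ≥ (1 + 1/i)^5 for all i ≥ 10.
Combining, 5^(i + 1) ≥ 40(i+1)^5.
By the principle of mathematical induction, the result holds for all r ≥ 10.
Hence the smallest such N is 10.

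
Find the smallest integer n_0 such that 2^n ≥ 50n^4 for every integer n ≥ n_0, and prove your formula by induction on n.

n_0 = 24

At n = 23: 8388608 < 13992050, so the inequality fails and n_0 ≥ 24. We prove 2^n ≥ 50n^4 for all n ≥ 24.
When n = 24: 2^n = 16777216 and 50n^4 = 16588800, so 16777216 ≥ 16588800.
For the inductive step, assume it holds for an arbitrary j ≥ 24, so 2^j ≥ 50j^4.
Then 2^(j + 1) = 2·(2^j) ≥ 2·(50j^4).
Also, for j ≥ 24 we have 2·(50j^4) ≥ 50(j+1)^4, since 2 ≥ (1 + 1/j)^4 for all j ≥ 24.
Combining, 2^(j + 1) ≥ 50(j+1)^4.
By the principle of mathematical induction, the result holds for all n ≥ 24.
Hence the smallest such n_0 is 24.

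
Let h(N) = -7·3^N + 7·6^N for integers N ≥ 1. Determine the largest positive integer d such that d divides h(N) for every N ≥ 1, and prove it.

Computing the first values: h(1) = 21 and h(2) = 189; gcd(21, 189) = 21, so d ≤ 21.
We prove 21 | -7·3^N + 7·6^N for all N ≥ 1 by induction on N.
Base step (N = 1): h(1) = 21 = 21·(1), so 21 | h(1).
For the inductive step, assume it holds for an arbitrary k ≥ 1, i.e. 21 | h(k). Then
h(k+1) − 6·h(k) = (-7·3^(k+1) + 7·6^(k+1)) − 6·(-7·3^k + 7·6^k) = (-7)·3^k·(3 − 6) = (21)·3^k. Since 21 | h(k) by the inductive hypothesis, 21 | 6·h(k); and 21 | 21 since 21 = 21·1. Therefore 21 | h(k+1).
By induction, the statement is established for all N ≥ 1.
Therefore the largest such d is 21.

d = 21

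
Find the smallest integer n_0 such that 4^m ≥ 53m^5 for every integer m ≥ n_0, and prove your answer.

At m = 11: 4194304 < 8535703, so the inequality fails and n_0 ≥ 12. We prove 4^m ≥ 53m^5 for all m ≥ 12.
When m = 12: 4^m = 16777216 and 53m^5 = 13188096, so 16777216 ≥ 13188096.
Inductive step: assume the claim holds for m = k, so 4^k ≥ 53k^5.
Then 4^(k + 1) = 4·(4^k) ≥ 4·(53k^5).
Also, for k ≥ 12 we have 4·(53k^5) ≥ 53(k+1)^5, since 4 ≥ (1 + 1/k)^5 for all k ≥ 12.
Combining, 4^(k + 1) ≥ 53(k+1)^5.
Hence, by induction on m, the claim holds for every m ≥ 12.
Hence the smallest such n_0 is 12.

n_0 = 12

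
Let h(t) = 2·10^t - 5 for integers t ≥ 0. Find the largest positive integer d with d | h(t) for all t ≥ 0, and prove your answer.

Computing the first values: h(0) = -3 and h(1) = 15; gcd(-3, 15) = 3, so d ≤ 3.
We prove 3 | 2·10^t - 5 for all t ≥ 0 by induction on t.
Base step (t = 0): h(0) = -3 = 3·(-1), so 3 | h(0).
Suppose the result is true for t = m, i.e. 3 | h(m). Then
h(m+1) = 2·10^(m+1) - 5 = 10·(2·10^m - 5) + 45 = 10·h(m) + 45. The first term is divisible by 3 by the inductive hypothesis, and 45 is divisible by 3. Hence 3 | h(m+1).
This completes the induction.
Therefore the largest such d is 3.

d = 3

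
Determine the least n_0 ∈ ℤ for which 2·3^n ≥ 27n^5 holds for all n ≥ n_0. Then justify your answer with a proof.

At n = 14: 9565938 < 14521248, so the inequality fails and n_0 ≥ 15. We prove 2·3^n ≥ 27n^5 for all n ≥ 15.
Base step (n = 15): 2·3^n = 28697814 and 27n^5 = 20503125, so 28697814 ≥ 20503125.
Inductive step: assume the claim holds for n = p, so 2·3^p ≥ 27p^5.
Then 2·3^(p + 1) = 3·(2·3^p) ≥ 3·(27p^5).
Also, for p ≥ 15 we have 3·(27p^5) ≥ 27(p+1)^5, since 3 ≥ (1 + 1/p)^5 for all p ≥ 15.
Combining, 2·3^(p + 1) ≥ 27(p+1)^5.
By the principle of mathematical induction, the result holds for all n ≥ 15.
Hence the smallest such n_0 is 15.

n_0 = 15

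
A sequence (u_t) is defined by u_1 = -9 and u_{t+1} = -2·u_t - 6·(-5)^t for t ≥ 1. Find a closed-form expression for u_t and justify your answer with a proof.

Computing the first terms: u_1 = -9, u_2 = 48, u_3 = -246. This suggests u_t = (-2)^(t - 1) + 2(-5)^t.
When t = 1: the formula gives -9 = -9 = u_1.
Inductive step: assume the claim holds for t = j, so u_j = (-2)^(j - 1) + 2(-5)^j.
Then u_{j+1} = -2·u_j - 6·(-5)^j = -2·((-2)^(j - 1) + 2(-5)^j) - 6·(-5)^j = (-2)^j + 2(-5)^(j + 1) = (-2)^((j+1) - 1) + 2(-5)^(j+1),
which is the claimed formula at t = j+1.
This completes the induction.

u_t = (-2)^(t - 1) + 2(-5)^t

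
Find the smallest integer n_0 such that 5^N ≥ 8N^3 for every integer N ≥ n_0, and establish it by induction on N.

At N = 3: 125 < 216, so the inequality fails and n_0 ≥ 4. We prove 5^N ≥ 8N^3 for all N ≥ 4.
For the base case N = 4: 5^N = 625 and 8N^3 = 512, so 625 ≥ 512.
For the inductive step, assume it holds for an arbitrary k ≥ 4, so 5^k ≥ 8k^3.
Then 5^(k + 1) = 5·(5^k) ≥ 5·(8k^3).
Also, for k ≥ 4 we have 5·(8k^3) ≥ 8(k+1)^3, since 5 ≥ (1 + 1/k)^3 for all k ≥ 4.
Combining, 5^(k + 1) ≥ 8(k+1)^3.
By induction, the statement is established for all N ≥ 4.
Hence the smallest such n_0 is 4.

n_0 = 4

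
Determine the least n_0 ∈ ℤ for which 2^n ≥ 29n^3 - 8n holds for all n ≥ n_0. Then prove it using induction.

At n = 17: 131072 < 142341, so the inequality fails and n_0 ≥ 18. We prove 2^n ≥ 29n^3 - 8n for all n ≥ 18.
Base step (n = 18): 2^n = 262144 and 29n^3 - 8n = 168984, so 262144 ≥ 168984.
Inductive step: assume the claim holds for n = p, so 2^p ≥ 29p^3 - 8p.
Then 2^(p + 1) = 2·(2^p) ≥ 2·(29p^3 - 8p).
Also, for p ≥ 18 we have 2·(29p^3 - 8p) ≥ 29(p+1)^3 - 8(p+1), since 2·(29p^3 - 8p) − (29(p+1)^3 - 8(p+1)) = 29p^3 - 87p^2 - 95p - 21, which is nonnegative for all p ≥ 18.
Combining, 2^(p + 1) ≥ 29(p+1)^3 - 8(p+1).
By the principle of mathematical induction, the result holds for all n ≥ 18.
Hence the smallest such n_0 is 18.

n_0 = 18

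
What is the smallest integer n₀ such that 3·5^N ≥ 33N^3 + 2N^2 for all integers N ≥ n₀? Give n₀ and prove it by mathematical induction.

n₀ = 5

At N = 4: 1875 < 2144, so the inequality fails and n₀ ≥ 5. We prove 3·5^N ≥ 33N^3 + 2N^2 for all N ≥ 5.
Base step (N = 5): 3·5^N = 9375 and 33N^3 + 2N^2 = 4175, so 9375 ≥ 4175.
For the inductive step, assume it holds for an arbitrary p ≥ 5, so 3·5^p ≥ 33p^3 + 2p^2.
Then 3·5^(p + 1) = 5·(3·5^p) ≥ 5·(33p^3 + 2p^2).
Also, for p ≥ 5 we have 5·(33p^3 + 2p^2) ≥ 33(p+1)^3 + 2(p+1)^2, since 5·(33p^3 + 2p^2) − (33(p+1)^3 + 2(p+1)^2) = 132p^3 - 91p^2 - 103p - 35, which is nonnegative for all p ≥ 5.
Combining, 3·5^(p + 1) ≥ 33(p+1)^3 + 2(p+1)^2.
By induction, the statement is established for all N ≥ 5.
Hence the smallest such n₀ is 5.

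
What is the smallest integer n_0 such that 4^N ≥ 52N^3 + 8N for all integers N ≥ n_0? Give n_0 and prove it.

n_0 = 8

At N = 7: 16384 < 17892, so the inequality fails and n_0 ≥ 8. We prove 4^N ≥ 52N^3 + 8N for all N ≥ 8.
Base case (N = 8): 4^N = 65536 and 52N^3 + 8N = 26688, so 65536 ≥ 26688.
Inductive step: assume the claim holds for N = k, so 4^k ≥ 52k^3 + 8k.
Then 4^(k + 1) = 4·(4^k) ≥ 4·(52k^3 + 8k).
Also, for k ≥ 8 we have 4·(52k^3 + 8k) ≥ 52(k+1)^3 + 8(k+1), since 4·(52k^3 + 8k) − (52(k+1)^3 + 8(k+1)) = 156k^3 - 156k^2 - 132k - 60, which is nonnegative for all k ≥ 8.
Combining, 4^(k + 1) ≥ 52(k+1)^3 + 8(k+1).
By the principle of mathematical induction, the result holds for all N ≥ 8.
Hence the smallest such n_0 is 8.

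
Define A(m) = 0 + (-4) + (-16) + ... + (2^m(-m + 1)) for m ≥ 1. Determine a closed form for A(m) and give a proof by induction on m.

We claim A(m) = 2·2^m(-m + 2) - 4 for all m ≥ 1.
Base case (m = 1): A(1) = 0, and the closed form gives 0. They agree.
For the inductive step, assume it holds for an arbitrary i ≥ 1, so A(i) = 2·2^i(-i + 2) - 4.
Then A(i+1) = A(i) + (-2^(i + 1)i) = (2·2^i(-i + 2) - 4) + (-2^(i + 1)i).
Simplifying, A(i+1) = -4·2^i·i + 4·2^i - 4 = 2·2^(i+1)(-(i+1) + 2) - 4,
which is the closed form with m = i+1.
Hence, by induction on m, the claim holds for every m ≥ 1.

A(m) = 2·2^m(-m + 2) - 4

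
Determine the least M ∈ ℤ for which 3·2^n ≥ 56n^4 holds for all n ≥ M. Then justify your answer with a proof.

At n = 22: 12582912 < 13118336, so the inequality fails and M ≥ 23. We prove 3·2^n ≥ 56n^4 for all n ≥ 23.
Base case (n = 23): 3·2^n = 25165824 and 56n^4 = 15671096, so 25165824 ≥ 15671096.
For the inductive step, assume it holds for an arbitrary r ≥ 23, so 3·2^r ≥ 56r^4.
Then 3·2^(r + 1) = 2·(3·2^r) ≥ 2·(56r^4).
Also, for r ≥ 23 we have 2·(56r^4) ≥ 56(r+1)^4, since 2 ≥ (1 + 1/r)^4 for all r ≥ 23.
Combining, 3·2^(r + 1) ≥ 56(r+1)^4.
This completes the induction.
Hence the smallest such M is 23.

M = 23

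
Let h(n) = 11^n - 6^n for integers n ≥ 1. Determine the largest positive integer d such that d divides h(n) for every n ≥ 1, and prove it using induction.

d = 5

Computing the first values: h(1) = 5 and h(2) = 85; gcd(5, 85) = 5, so d ≤ 5.
We prove 5 | 11^n - 6^n for all n ≥ 1 by induction on n.
Base case (n = 1): h(1) = 5 = 5·(1), so 5 | h(1).
Inductive step: assume the claim holds for n = m, i.e. 5 | h(m). Then
11^{m+1} − 6^{m+1} = 11·11^m − 6·6^m = 11·(11^m − 6^m) + (5)·6^m. The first term is divisible by 5 by the inductive hypothesis, and the second term (5)·6^m is divisible by 5 since 5 | 5. Hence 5 | h(m+1).
By induction, the statement is established for all n ≥ 1.
Therefore the largest such d is 5.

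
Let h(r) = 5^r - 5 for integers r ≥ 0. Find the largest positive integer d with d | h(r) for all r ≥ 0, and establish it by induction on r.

d = 4

Computing the first values: h(0) = -4 and h(1) = 0; gcd(-4, 0) = 4, so d ≤ 4.
We prove 4 | 5^r - 5 for all r ≥ 0 by induction on r.
Base step (r = 0): h(0) = -4 = 4·(-1), so 4 | h(0).
Suppose the result is true for r = k, i.e. 4 | h(k). Then
h(k+1) = 5^(k+1) - 5 = 5·(5^k - 5) + 20 = 5·h(k) + 20. The first term is divisible by 4 by the inductive hypothesis, and 20 is divisible by 4. Hence 4 | h(k+1).
This completes the induction.
Therefore the largest such d is 4.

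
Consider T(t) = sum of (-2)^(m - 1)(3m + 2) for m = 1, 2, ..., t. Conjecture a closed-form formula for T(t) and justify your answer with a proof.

We claim T(t) = -(-2)^t(t + 1) + 1 for all t ≥ 1.
For the base case t = 1: T(1) = 5, and the closed form gives 5. They agree.
Inductive step: suppose the statement holds for some m ≥ 1, so T(m) = -(-2)^m(m + 1) + 1.
Then T(m+1) = T(m) + ((-2)^m(3m + 5)) = (-(-2)^m(m + 1) + 1) + ((-2)^m(3m + 5)).
Simplifying, T(m+1) = -(-2)^(m + 1)m + (-2)^(m + 2) + 1 = -(-2)^(m+1)((m+1) + 1) + 1,
which is the closed form with t = m+1.
Hence, by induction on t, the claim holds for every t ≥ 1.

T(t) = -(-2)^t(t + 1) + 1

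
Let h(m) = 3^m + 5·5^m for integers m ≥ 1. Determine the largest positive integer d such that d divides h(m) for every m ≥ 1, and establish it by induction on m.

d = 2

Computing the first values: h(1) = 28 and h(2) = 134; gcd(28, 134) = 2, so d ≤ 2.
We prove 2 | 3^m + 5·5^m for all m ≥ 1 by induction on m.
Base step (m = 1): h(1) = 28 = 2·(14), so 2 | h(1).
Inductive step: suppose the statement holds for some p ≥ 1, i.e. 2 | h(p). Then
h(p+1) − 5·h(p) = (3^(p+1) + 5·5^(p+1)) − 5·(3^p + 5·5^p) = (1)·3^p·(3 − 5) = (-2)·3^p. Since 2 | h(p) by the inductive hypothesis, 2 | 5·h(p); and 2 | -2 since -2 = 2·-1. Therefore 2 | h(p+1).
By induction, the statement is established for all m ≥ 1.
Therefore the largest such d is 2.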